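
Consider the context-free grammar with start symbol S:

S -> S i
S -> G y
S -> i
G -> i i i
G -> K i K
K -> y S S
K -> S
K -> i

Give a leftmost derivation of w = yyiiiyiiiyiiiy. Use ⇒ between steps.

S⇒Gy⇒KiKy⇒ySSiKy⇒yGySiKy⇒yKiKySiKy⇒yySSiKySiKy⇒yyGySiKySiKy⇒yyKiKySiKySiKy⇒yyiiKySiKySiKy⇒yyiiiySiKySiKy⇒yyiiiyiiKySiKy⇒yyiiiyiiiySiKy⇒yyiiiyiiiyiiKy⇒yyiiiyiiiyiiiy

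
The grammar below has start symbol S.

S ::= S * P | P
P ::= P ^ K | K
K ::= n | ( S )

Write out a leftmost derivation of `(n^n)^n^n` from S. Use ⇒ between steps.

S ⇒ P   [S ::= P]
P ⇒ P^K   [P ::= P ^ K]
P^K ⇒ P^K^K   [P ::= P ^ K]
P^K^K ⇒ K^K^K   [P ::= K]
K^K^K ⇒ (S)^K^K   [K ::= ( S )]
(S)^K^K ⇒ (P)^K^K   [S ::= P]
(P)^K^K ⇒ (P^K)^K^K   [P ::= P ^ K]
(P^K)^K^K ⇒ (K^K)^K^K   [P ::= K]
(K^K)^K^K ⇒ (n^K)^K^K   [K ::= n]
(n^K)^K^K ⇒ (n^n)^K^K   [K ::= n]
(n^n)^K^K ⇒ (n^n)^n^K   [K ::= n]
(n^n)^n^K ⇒ (n^n)^n^n   [K ::= n]

S ⇒ P ⇒ P^K ⇒ P^K^K ⇒ K^K^K ⇒ (S)^K^K ⇒ (P)^K^K ⇒ (P^K)^K^K ⇒ (K^K)^K^K ⇒ (n^K)^K^K ⇒ (n^n)^K^K ⇒ (n^n)^n^K ⇒ (n^n)^n^n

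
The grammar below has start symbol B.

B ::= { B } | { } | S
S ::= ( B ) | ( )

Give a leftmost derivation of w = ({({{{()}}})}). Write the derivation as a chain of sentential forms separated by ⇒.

B ⇒ S ⇒ (B) ⇒ ({B}) ⇒ ({S}) ⇒ ({(B)}) ⇒ ({({B})}) ⇒ ({({{B}})}) ⇒ ({({{{B}}})}) ⇒ ({({{{S}}})}) ⇒ ({({{{()}}})})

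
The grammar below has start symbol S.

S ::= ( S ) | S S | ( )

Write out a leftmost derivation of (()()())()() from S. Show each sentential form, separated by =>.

S => SS => SSS => (S)SS => (SS)SS => (SSS)SS => (()SS)SS => (()()S)SS => (()()())SS => (()()())()S => (()()())()()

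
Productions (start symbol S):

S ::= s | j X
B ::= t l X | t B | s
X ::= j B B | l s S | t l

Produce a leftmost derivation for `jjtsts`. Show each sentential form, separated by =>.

S => jX => jjBB => jjtBB => jjtsB => jjtstB => jjtsts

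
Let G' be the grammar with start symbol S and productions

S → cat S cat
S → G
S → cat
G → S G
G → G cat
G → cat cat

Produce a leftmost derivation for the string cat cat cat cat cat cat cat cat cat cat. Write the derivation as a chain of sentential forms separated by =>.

S => G => S G => cat S cat G => cat G cat G => cat S G cat G => cat cat S cat G cat G => cat cat G cat G cat G => cat cat cat cat cat G cat G => cat cat cat cat cat cat cat cat G => cat cat cat cat cat cat cat cat cat cat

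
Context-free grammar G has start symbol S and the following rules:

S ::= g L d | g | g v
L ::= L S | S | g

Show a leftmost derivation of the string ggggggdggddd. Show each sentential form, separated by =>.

S => gLd => gSd => ggLdd => ggLSdd => ggLSSdd => gggSSdd => ggggLdSdd => ggggLSdSdd => gggggSdSdd => ggggggdSdd => ggggggdgLddd => ggggggdggddd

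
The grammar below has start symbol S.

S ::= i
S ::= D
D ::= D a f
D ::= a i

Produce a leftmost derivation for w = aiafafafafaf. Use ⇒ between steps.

S ⇒ D ⇒ Daf ⇒ Dafaf ⇒ Dafafaf ⇒ Dafafafaf ⇒ Dafafafafaf ⇒ aiafafafafaf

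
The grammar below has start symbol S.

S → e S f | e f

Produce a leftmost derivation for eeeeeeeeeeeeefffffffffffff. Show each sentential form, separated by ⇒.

S ⇒ eSf ⇒ eeSff ⇒ eeeSfff ⇒ eeeeSffff ⇒ eeeeeSfffff ⇒ eeeeeeSffffff ⇒ eeeeeeeSfffffff ⇒ eeeeeeeeSffffffff ⇒ eeeeeeeeeSfffffffff ⇒ eeeeeeeeeeSffffffffff ⇒ eeeeeeeeeeeSfffffffffff ⇒ eeeeeeeeeeeeSffffffffffff ⇒ eeeeeeeeeeeeefffffffffffff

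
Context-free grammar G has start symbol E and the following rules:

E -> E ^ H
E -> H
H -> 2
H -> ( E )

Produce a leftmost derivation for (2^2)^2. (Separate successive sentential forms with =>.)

E => E^H => H^H => (E)^H => (E^H)^H => (H^H)^H => (2^H)^H => (2^2)^H => (2^2)^2

E => E^H   [E -> E ^ H]
E^H => H^H   [E -> H]
H^H => (E)^H   [H -> ( E )]
(E)^H => (E^H)^H   [E -> E ^ H]
(E^H)^H => (H^H)^H   [E -> H]
(H^H)^H => (2^H)^H   [H -> 2]
(2^H)^H => (2^2)^H   [H -> 2]
(2^2)^H => (2^2)^2   [H -> 2]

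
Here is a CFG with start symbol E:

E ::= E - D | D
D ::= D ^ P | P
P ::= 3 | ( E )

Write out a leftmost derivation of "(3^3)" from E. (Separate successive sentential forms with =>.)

E=>D=>P=>(E)=>(D)=>(D^P)=>(P^P)=>(3^P)=>(3^3)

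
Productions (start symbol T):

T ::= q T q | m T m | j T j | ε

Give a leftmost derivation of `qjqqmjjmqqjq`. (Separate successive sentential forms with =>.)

T => qTq   [T ::= q T q]
qTq => qjTjq   [T ::= j T j]
qjTjq => qjqTqjq   [T ::= q T q]
qjqTqjq => qjqqTqqjq   [T ::= q T q]
qjqqTqqjq => qjqqmTmqqjq   [T ::= m T m]
qjqqmTmqqjq => qjqqmjTjmqqjq   [T ::= j T j]
qjqqmjTjmqqjq => qjqqmjjmqqjq   [T ::= ε]

T => qTq => qjTjq => qjqTqjq => qjqqTqqjq => qjqqmTmqqjq => qjqqmjTjmqqjq => qjqqmjjmqqjq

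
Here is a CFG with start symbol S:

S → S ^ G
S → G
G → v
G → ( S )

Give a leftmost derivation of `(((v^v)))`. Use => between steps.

S=>G=>(S)=>(G)=>((S))=>((G))=>(((S)))=>(((S^G)))=>(((G^G)))=>(((v^G)))=>(((v^v)))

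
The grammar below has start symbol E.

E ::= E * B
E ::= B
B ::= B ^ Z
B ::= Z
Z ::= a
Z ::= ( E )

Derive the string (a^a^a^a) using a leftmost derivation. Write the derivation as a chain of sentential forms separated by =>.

E => B   [E ::= B]
B => Z   [B ::= Z]
Z => (E)   [Z ::= ( E )]
(E) => (B)   [E ::= B]
(B) => (B^Z)   [B ::= B ^ Z]
(B^Z) => (B^Z^Z)   [B ::= B ^ Z]
(B^Z^Z) => (B^Z^Z^Z)   [B ::= B ^ Z]
(B^Z^Z^Z) => (Z^Z^Z^Z)   [B ::= Z]
(Z^Z^Z^Z) => (a^Z^Z^Z)   [Z ::= a]
(a^Z^Z^Z) => (a^a^Z^Z)   [Z ::= a]
(a^a^Z^Z) => (a^a^a^Z)   [Z ::= a]
(a^a^a^Z) => (a^a^a^a)   [Z ::= a]

E => B => Z => (E) => (B) => (B^Z) => (B^Z^Z) => (B^Z^Z^Z) => (Z^Z^Z^Z) => (a^Z^Z^Z) => (a^a^Z^Z) => (a^a^a^Z) => (a^a^a^a)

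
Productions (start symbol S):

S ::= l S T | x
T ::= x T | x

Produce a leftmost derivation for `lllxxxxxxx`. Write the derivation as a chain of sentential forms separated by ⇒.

S ⇒ lST ⇒ llSTT ⇒ lllSTTT ⇒ lllxTTT ⇒ lllxxTTT ⇒ lllxxxTTT ⇒ lllxxxxTT ⇒ lllxxxxxTT ⇒ lllxxxxxxT ⇒ lllxxxxxxx

S ⇒ lST   [S ::= l S T]
lST ⇒ llSTT   [S ::= l S T]
llSTT ⇒ lllSTTT   [S ::= l S T]
lllSTTT ⇒ lllxTTT   [S ::= x]
lllxTTT ⇒ lllxxTTT   [T ::= x T]
lllxxTTT ⇒ lllxxxTTT   [T ::= x T]
lllxxxTTT ⇒ lllxxxxTT   [T ::= x]
lllxxxxTT ⇒ lllxxxxxTT   [T ::= x T]
lllxxxxxTT ⇒ lllxxxxxxT   [T ::= x]
lllxxxxxxT ⇒ lllxxxxxxx   [T ::= x]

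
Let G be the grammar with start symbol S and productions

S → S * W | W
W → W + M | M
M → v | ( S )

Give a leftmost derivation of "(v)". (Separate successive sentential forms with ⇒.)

S ⇒ W   [S → W]
W ⇒ M   [W → M]
M ⇒ (S)   [M → ( S )]
(S) ⇒ (W)   [S → W]
(W) ⇒ (M)   [W → M]
(M) ⇒ (v)   [M → v]

S⇒W⇒M⇒(S)⇒(W)⇒(M)⇒(v)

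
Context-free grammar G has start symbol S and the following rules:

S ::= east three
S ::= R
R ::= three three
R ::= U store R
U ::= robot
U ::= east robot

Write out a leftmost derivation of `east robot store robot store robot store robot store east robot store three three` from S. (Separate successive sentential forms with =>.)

S => R => U store R => east robot store R => east robot store U store R => east robot store robot store R => east robot store robot store U store R => east robot store robot store robot store R => east robot store robot store robot store U store R => east robot store robot store robot store robot store R => east robot store robot store robot store robot store U store R => east robot store robot store robot store robot store east robot store R => east robot store robot store robot store robot store east robot store three three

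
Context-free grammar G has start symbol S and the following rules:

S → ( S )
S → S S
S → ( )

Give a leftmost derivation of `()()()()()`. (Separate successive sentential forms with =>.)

S => SS   [S → S S]
SS => SSS   [S → S S]
SSS => ()SS   [S → ( )]
()SS => ()SSS   [S → S S]
()SSS => ()()SS   [S → ( )]
()()SS => ()()()S   [S → ( )]
()()()S => ()()()SS   [S → S S]
()()()SS => ()()()()S   [S → ( )]
()()()()S => ()()()()()   [S → ( )]

S => SS => SSS => ()SS => ()SSS => ()()SS => ()()()S => ()()()SS => ()()()()S => ()()()()()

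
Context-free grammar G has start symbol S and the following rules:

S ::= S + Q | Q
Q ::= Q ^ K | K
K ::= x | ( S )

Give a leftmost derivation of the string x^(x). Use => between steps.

S => Q => Q^K => K^K => x^K => x^(S) => x^(Q) => x^(K) => x^(x)

S => Q   [S ::= Q]
Q => Q^K   [Q ::= Q ^ K]
Q^K => K^K   [Q ::= K]
K^K => x^K   [K ::= x]
x^K => x^(S)   [K ::= ( S )]
x^(S) => x^(Q)   [S ::= Q]
x^(Q) => x^(K)   [Q ::= K]
x^(K) => x^(x)   [K ::= x]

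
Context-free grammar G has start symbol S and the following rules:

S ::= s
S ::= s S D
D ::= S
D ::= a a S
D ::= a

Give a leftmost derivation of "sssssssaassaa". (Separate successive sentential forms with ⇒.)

S ⇒ sSD ⇒ ssSDD ⇒ sssSDDD ⇒ ssssSDDDD ⇒ sssssSDDDDD ⇒ ssssssDDDDD ⇒ ssssssSDDDD ⇒ sssssssDDDD ⇒ sssssssaaSDDD ⇒ sssssssaasDDD ⇒ sssssssaasSDD ⇒ sssssssaassDD ⇒ sssssssaassaD ⇒ sssssssaassaa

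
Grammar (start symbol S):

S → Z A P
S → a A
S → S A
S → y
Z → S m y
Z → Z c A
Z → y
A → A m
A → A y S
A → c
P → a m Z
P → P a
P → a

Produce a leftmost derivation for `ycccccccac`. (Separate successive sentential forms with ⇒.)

S ⇒ SA ⇒ ZAPA ⇒ ZcAAPA ⇒ ZcAcAAPA ⇒ ZcAcAcAAPA ⇒ ycAcAcAAPA ⇒ ycccAcAAPA ⇒ ycccccAAPA ⇒ yccccccAPA ⇒ ycccccccPA ⇒ ycccccccaA ⇒ ycccccccac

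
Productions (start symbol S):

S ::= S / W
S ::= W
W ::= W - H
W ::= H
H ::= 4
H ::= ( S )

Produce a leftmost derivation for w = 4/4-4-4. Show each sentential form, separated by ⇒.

S⇒S/W⇒W/W⇒H/W⇒4/W⇒4/W-H⇒4/W-H-H⇒4/H-H-H⇒4/4-H-H⇒4/4-4-H⇒4/4-4-4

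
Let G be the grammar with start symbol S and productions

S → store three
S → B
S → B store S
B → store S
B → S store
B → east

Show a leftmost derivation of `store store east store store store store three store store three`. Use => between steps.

S => B => store S => store B => store store S => store store B store S => store store S store store S => store store B store store S => store store east store store S => store store east store store B store S => store store east store store store S store S => store store east store store store store three store S => store store east store store store store three store store three

S => B   [S → B]
B => store S   [B → store S]
store S => store B   [S → B]
store B => store store S   [B → store S]
store store S => store store B store S   [S → B store S]
store store B store S => store store S store store S   [B → S store]
store store S store store S => store store B store store S   [S → B]
store store B store store S => store store east store store S   [B → east]
store store east store store S => store store east store store B store S   [S → B store S]
store store east store store B store S => store store east store store store S store S   [B → store S]
store store east store store store S store S => store store east store store store store three store S   [S → store three]
store store east store store store store three store S => store store east store store store store three store store three   [S → store three]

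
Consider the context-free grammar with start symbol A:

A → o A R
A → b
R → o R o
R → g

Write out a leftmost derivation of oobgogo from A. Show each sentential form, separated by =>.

A => oAR   [A → o A R]
oAR => ooARR   [A → o A R]
ooARR => oobRR   [A → b]
oobRR => oobgR   [R → g]
oobgR => oobgoRo   [R → o R o]
oobgoRo => oobgogo   [R → g]

A => oAR => ooARR => oobRR => oobgR => oobgoRo => oobgogo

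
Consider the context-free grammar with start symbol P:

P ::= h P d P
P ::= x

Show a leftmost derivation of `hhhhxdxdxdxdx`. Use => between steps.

P=>hPdP=>hhPdPdP=>hhhPdPdPdP=>hhhhPdPdPdPdP=>hhhhxdPdPdPdP=>hhhhxdxdPdPdP=>hhhhxdxdxdPdP=>hhhhxdxdxdxdP=>hhhhxdxdxdxdx

P => hPdP   [P ::= h P d P]
hPdP => hhPdPdP   [P ::= h P d P]
hhPdPdP => hhhPdPdPdP   [P ::= h P d P]
hhhPdPdPdP => hhhhPdPdPdPdP   [P ::= h P d P]
hhhhPdPdPdPdP => hhhhxdPdPdPdP   [P ::= x]
hhhhxdPdPdPdP => hhhhxdxdPdPdP   [P ::= x]
hhhhxdxdPdPdP => hhhhxdxdxdPdP   [P ::= x]
hhhhxdxdxdPdP => hhhhxdxdxdxdP   [P ::= x]
hhhhxdxdxdxdP => hhhhxdxdxdxdx   [P ::= x]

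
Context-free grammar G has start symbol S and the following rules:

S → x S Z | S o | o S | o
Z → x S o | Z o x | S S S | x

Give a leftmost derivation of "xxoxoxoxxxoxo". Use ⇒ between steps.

S ⇒ So   [S → S o]
So ⇒ xSZo   [S → x S Z]
xSZo ⇒ xxSZZo   [S → x S Z]
xxSZZo ⇒ xxoSZZo   [S → o S]
xxoSZZo ⇒ xxoxSZZZo   [S → x S Z]
xxoxSZZZo ⇒ xxoxoZZZo   [S → o]
xxoxoZZZo ⇒ xxoxoZoxZZo   [Z → Z o x]
xxoxoZoxZZo ⇒ xxoxoxoxZZo   [Z → x]
xxoxoxoxZZo ⇒ xxoxoxoxxZo   [Z → x]
xxoxoxoxxZo ⇒ xxoxoxoxxZoxo   [Z → Z o x]
xxoxoxoxxZoxo ⇒ xxoxoxoxxxoxo   [Z → x]

S ⇒ So ⇒ xSZo ⇒ xxSZZo ⇒ xxoSZZo ⇒ xxoxSZZZo ⇒ xxoxoZZZo ⇒ xxoxoZoxZZo ⇒ xxoxoxoxZZo ⇒ xxoxoxoxxZo ⇒ xxoxoxoxxZoxo ⇒ xxoxoxoxxxoxo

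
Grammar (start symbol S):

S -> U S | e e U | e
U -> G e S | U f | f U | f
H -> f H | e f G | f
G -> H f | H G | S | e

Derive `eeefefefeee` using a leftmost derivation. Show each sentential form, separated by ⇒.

S⇒eeU⇒eeGeS⇒eeHGeS⇒eeefGGeS⇒eeefHfGeS⇒eeefefGfGeS⇒eeefefefGeS⇒eeefefefeeS⇒eeefefefeee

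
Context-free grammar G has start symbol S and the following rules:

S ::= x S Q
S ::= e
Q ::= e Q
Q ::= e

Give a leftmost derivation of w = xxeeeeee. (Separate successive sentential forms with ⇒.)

S ⇒ xSQ   [S ::= x S Q]
xSQ ⇒ xxSQQ   [S ::= x S Q]
xxSQQ ⇒ xxeQQ   [S ::= e]
xxeQQ ⇒ xxeeQQ   [Q ::= e Q]
xxeeQQ ⇒ xxeeeQQ   [Q ::= e Q]
xxeeeQQ ⇒ xxeeeeQQ   [Q ::= e Q]
xxeeeeQQ ⇒ xxeeeeeQ   [Q ::= e]
xxeeeeeQ ⇒ xxeeeeee   [Q ::= e]

S ⇒ xSQ ⇒ xxSQQ ⇒ xxeQQ ⇒ xxeeQQ ⇒ xxeeeQQ ⇒ xxeeeeQQ ⇒ xxeeeeeQ ⇒ xxeeeeee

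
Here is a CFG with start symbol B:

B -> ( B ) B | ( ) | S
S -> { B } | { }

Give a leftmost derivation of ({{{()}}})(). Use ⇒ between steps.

B ⇒ (B)B   [B -> ( B ) B]
(B)B ⇒ (S)B   [B -> S]
(S)B ⇒ ({B})B   [S -> { B }]
({B})B ⇒ ({S})B   [B -> S]
({S})B ⇒ ({{B}})B   [S -> { B }]
({{B}})B ⇒ ({{S}})B   [B -> S]
({{S}})B ⇒ ({{{B}}})B   [S -> { B }]
({{{B}}})B ⇒ ({{{()}}})B   [B -> ( )]
({{{()}}})B ⇒ ({{{()}}})()   [B -> ( )]

B ⇒ (B)B ⇒ (S)B ⇒ ({B})B ⇒ ({S})B ⇒ ({{B}})B ⇒ ({{S}})B ⇒ ({{{B}}})B ⇒ ({{{()}}})B ⇒ ({{{()}}})()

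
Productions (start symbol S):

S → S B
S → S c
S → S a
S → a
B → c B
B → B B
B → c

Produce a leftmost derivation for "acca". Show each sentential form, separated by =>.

S => Sa   [S → S a]
Sa => Sca   [S → S c]
Sca => SBca   [S → S B]
SBca => aBca   [S → a]
aBca => acca   [B → c]

S => Sa => Sca => SBca => aBca => acca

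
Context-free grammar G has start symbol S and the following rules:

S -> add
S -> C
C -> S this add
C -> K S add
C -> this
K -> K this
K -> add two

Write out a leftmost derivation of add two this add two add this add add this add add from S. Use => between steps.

S => C => K S add => K this S add => add two this S add => add two this C add => add two this S this add add => add two this C this add add => add two this K S add this add add => add two this add two S add this add add => add two this add two C add this add add => add two this add two S this add add this add add => add two this add two add this add add this add add

S => C   [S -> C]
C => K S add   [C -> K S add]
K S add => K this S add   [K -> K this]
K this S add => add two this S add   [K -> add two]
add two this S add => add two this C add   [S -> C]
add two this C add => add two this S this add add   [C -> S this add]
add two this S this add add => add two this C this add add   [S -> C]
add two this C this add add => add two this K S add this add add   [C -> K S add]
add two this K S add this add add => add two this add two S add this add add   [K -> add two]
add two this add two S add this add add => add two this add two C add this add add   [S -> C]
add two this add two C add this add add => add two this add two S this add add this add add   [C -> S this add]
add two this add two S this add add this add add => add two this add two add this add add this add add   [S -> add]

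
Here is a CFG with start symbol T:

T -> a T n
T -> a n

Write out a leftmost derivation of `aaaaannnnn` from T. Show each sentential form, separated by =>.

T => aTn => aaTnn => aaaTnnn => aaaaTnnnn => aaaaannnnn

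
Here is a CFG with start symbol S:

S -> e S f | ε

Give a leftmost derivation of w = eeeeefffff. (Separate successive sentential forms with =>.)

S => eSf   [S -> e S f]
eSf => eeSff   [S -> e S f]
eeSff => eeeSfff   [S -> e S f]
eeeSfff => eeeeSffff   [S -> e S f]
eeeeSffff => eeeeeSfffff   [S -> e S f]
eeeeeSfffff => eeeeefffff   [S -> ε]

S => eSf => eeSff => eeeSfff => eeeeSffff => eeeeeSfffff => eeeeefffff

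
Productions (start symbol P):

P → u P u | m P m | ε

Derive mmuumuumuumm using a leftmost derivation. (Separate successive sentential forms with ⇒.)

P ⇒ mPm   [P → m P m]
mPm ⇒ mmPmm   [P → m P m]
mmPmm ⇒ mmuPumm   [P → u P u]
mmuPumm ⇒ mmuuPuumm   [P → u P u]
mmuuPuumm ⇒ mmuumPmuumm   [P → m P m]
mmuumPmuumm ⇒ mmuumuPumuumm   [P → u P u]
mmuumuPumuumm ⇒ mmuumuumuumm   [P → ε]

P⇒mPm⇒mmPmm⇒mmuPumm⇒mmuuPuumm⇒mmuumPmuumm⇒mmuumuPumuumm⇒mmuumuumuumm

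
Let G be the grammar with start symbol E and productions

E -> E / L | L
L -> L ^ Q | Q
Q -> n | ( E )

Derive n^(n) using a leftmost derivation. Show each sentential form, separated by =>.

E => L => L^Q => Q^Q => n^Q => n^(E) => n^(L) => n^(Q) => n^(n)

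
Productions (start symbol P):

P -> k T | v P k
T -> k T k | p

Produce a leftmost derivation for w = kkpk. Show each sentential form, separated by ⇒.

P ⇒ kT ⇒ kkTk ⇒ kkpk

P ⇒ kT   [P -> k T]
kT ⇒ kkTk   [T -> k T k]
kkTk ⇒ kkpk   [T -> p]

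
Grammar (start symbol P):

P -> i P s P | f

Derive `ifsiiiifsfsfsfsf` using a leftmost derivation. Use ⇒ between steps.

P ⇒ iPsP ⇒ ifsP ⇒ ifsiPsP ⇒ ifsiiPsPsP ⇒ ifsiiiPsPsPsP ⇒ ifsiiiiPsPsPsPsP ⇒ ifsiiiifsPsPsPsP ⇒ ifsiiiifsfsPsPsP ⇒ ifsiiiifsfsfsPsP ⇒ ifsiiiifsfsfsfsP ⇒ ifsiiiifsfsfsfsf

P ⇒ iPsP   [P -> i P s P]
iPsP ⇒ ifsP   [P -> f]
ifsP ⇒ ifsiPsP   [P -> i P s P]
ifsiPsP ⇒ ifsiiPsPsP   [P -> i P s P]
ifsiiPsPsP ⇒ ifsiiiPsPsPsP   [P -> i P s P]
ifsiiiPsPsPsP ⇒ ifsiiiiPsPsPsPsP   [P -> i P s P]
ifsiiiiPsPsPsPsP ⇒ ifsiiiifsPsPsPsP   [P -> f]
ifsiiiifsPsPsPsP ⇒ ifsiiiifsfsPsPsP   [P -> f]
ifsiiiifsfsPsPsP ⇒ ifsiiiifsfsfsPsP   [P -> f]
ifsiiiifsfsfsPsP ⇒ ifsiiiifsfsfsfsP   [P -> f]
ifsiiiifsfsfsfsP ⇒ ifsiiiifsfsfsfsf   [P -> f]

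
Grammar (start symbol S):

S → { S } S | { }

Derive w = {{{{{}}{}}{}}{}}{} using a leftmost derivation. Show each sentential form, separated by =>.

S => {S}S => {{S}S}S => {{{S}S}S}S => {{{{S}S}S}S}S => {{{{{}}S}S}S}S => {{{{{}}{}}S}S}S => {{{{{}}{}}{}}S}S => {{{{{}}{}}{}}{}}S => {{{{{}}{}}{}}{}}{}

S => {S}S   [S → { S } S]
{S}S => {{S}S}S   [S → { S } S]
{{S}S}S => {{{S}S}S}S   [S → { S } S]
{{{S}S}S}S => {{{{S}S}S}S}S   [S → { S } S]
{{{{S}S}S}S}S => {{{{{}}S}S}S}S   [S → { }]
{{{{{}}S}S}S}S => {{{{{}}{}}S}S}S   [S → { }]
{{{{{}}{}}S}S}S => {{{{{}}{}}{}}S}S   [S → { }]
{{{{{}}{}}{}}S}S => {{{{{}}{}}{}}{}}S   [S → { }]
{{{{{}}{}}{}}{}}S => {{{{{}}{}}{}}{}}{}   [S → { }]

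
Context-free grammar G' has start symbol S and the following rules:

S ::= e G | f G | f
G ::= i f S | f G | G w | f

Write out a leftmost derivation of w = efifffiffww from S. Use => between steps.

S => eG   [S ::= e G]
eG => efG   [G ::= f G]
efG => efGw   [G ::= G w]
efGw => efifSw   [G ::= i f S]
efifSw => efiffGw   [S ::= f G]
efiffGw => efiffGww   [G ::= G w]
efiffGww => efifffGww   [G ::= f G]
efifffGww => efifffifSww   [G ::= i f S]
efifffifSww => efifffiffww   [S ::= f]

S => eG => efG => efGw => efifSw => efiffGw => efiffGww => efifffGww => efifffifSww => efifffiffww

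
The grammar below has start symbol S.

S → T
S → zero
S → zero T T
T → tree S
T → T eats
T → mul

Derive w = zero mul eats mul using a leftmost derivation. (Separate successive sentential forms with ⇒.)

S ⇒ zero T T ⇒ zero T eats T ⇒ zero mul eats T ⇒ zero mul eats mul

S ⇒ zero T T   [S → zero T T]
zero T T ⇒ zero T eats T   [T → T eats]
zero T eats T ⇒ zero mul eats T   [T → mul]
zero mul eats T ⇒ zero mul eats mul   [T → mul]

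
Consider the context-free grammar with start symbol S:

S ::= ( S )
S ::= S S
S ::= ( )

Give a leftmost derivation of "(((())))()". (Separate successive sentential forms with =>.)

S => SS => (S)S => ((S))S => (((S)))S => (((())))S => (((())))()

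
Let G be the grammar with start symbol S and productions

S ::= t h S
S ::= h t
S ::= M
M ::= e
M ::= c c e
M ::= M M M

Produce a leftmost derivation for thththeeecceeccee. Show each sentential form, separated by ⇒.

S ⇒ thS   [S ::= t h S]
thS ⇒ ththS   [S ::= t h S]
ththS ⇒ thththS   [S ::= t h S]
thththS ⇒ thththM   [S ::= M]
thththM ⇒ thththMMM   [M ::= M M M]
thththMMM ⇒ thththMMMMM   [M ::= M M M]
thththMMMMM ⇒ thththMMMMMMM   [M ::= M M M]
thththMMMMMMM ⇒ thththeMMMMMM   [M ::= e]
thththeMMMMMM ⇒ thththeeMMMMM   [M ::= e]
thththeeMMMMM ⇒ thththeeeMMMM   [M ::= e]
thththeeeMMMM ⇒ thththeeecceMMM   [M ::= c c e]
thththeeecceMMM ⇒ thththeeecceeMM   [M ::= e]
thththeeecceeMM ⇒ thththeeecceecceM   [M ::= c c e]
thththeeecceecceM ⇒ thththeeecceeccee   [M ::= e]

S ⇒ thS ⇒ ththS ⇒ thththS ⇒ thththM ⇒ thththMMM ⇒ thththMMMMM ⇒ thththMMMMMMM ⇒ thththeMMMMMM ⇒ thththeeMMMMM ⇒ thththeeeMMMM ⇒ thththeeecceMMM ⇒ thththeeecceeMM ⇒ thththeeecceecceM ⇒ thththeeecceeccee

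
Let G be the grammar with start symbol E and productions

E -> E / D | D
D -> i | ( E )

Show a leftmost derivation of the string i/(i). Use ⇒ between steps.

E ⇒ E/D ⇒ D/D ⇒ i/D ⇒ i/(E) ⇒ i/(D) ⇒ i/(i)

E ⇒ E/D   [E -> E / D]
E/D ⇒ D/D   [E -> D]
D/D ⇒ i/D   [D -> i]
i/D ⇒ i/(E)   [D -> ( E )]
i/(E) ⇒ i/(D)   [E -> D]
i/(D) ⇒ i/(i)   [D -> i]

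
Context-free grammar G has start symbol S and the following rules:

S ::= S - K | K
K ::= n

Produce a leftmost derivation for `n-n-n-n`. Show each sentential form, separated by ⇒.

S ⇒ S-K ⇒ S-K-K ⇒ S-K-K-K ⇒ K-K-K-K ⇒ n-K-K-K ⇒ n-n-K-K ⇒ n-n-n-K ⇒ n-n-n-n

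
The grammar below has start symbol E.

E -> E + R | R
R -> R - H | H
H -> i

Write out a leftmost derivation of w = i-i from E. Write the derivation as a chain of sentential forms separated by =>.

E => R => R-H => H-H => i-H => i-i

E => R   [E -> R]
R => R-H   [R -> R - H]
R-H => H-H   [R -> H]
H-H => i-H   [H -> i]
i-H => i-i   [H -> i]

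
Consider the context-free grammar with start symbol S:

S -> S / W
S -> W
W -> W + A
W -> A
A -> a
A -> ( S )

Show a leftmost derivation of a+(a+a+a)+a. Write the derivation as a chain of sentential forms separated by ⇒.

S⇒W⇒W+A⇒W+A+A⇒A+A+A⇒a+A+A⇒a+(S)+A⇒a+(W)+A⇒a+(W+A)+A⇒a+(W+A+A)+A⇒a+(A+A+A)+A⇒a+(a+A+A)+A⇒a+(a+a+A)+A⇒a+(a+a+a)+A⇒a+(a+a+a)+a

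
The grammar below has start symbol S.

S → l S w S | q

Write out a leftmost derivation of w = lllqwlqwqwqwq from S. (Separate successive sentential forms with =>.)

S => lSwS => llSwSwS => lllSwSwSwS => lllqwSwSwS => lllqwlSwSwSwS => lllqwlqwSwSwS => lllqwlqwqwSwS => lllqwlqwqwqwS => lllqwlqwqwqwq

S => lSwS   [S → l S w S]
lSwS => llSwSwS   [S → l S w S]
llSwSwS => lllSwSwSwS   [S → l S w S]
lllSwSwSwS => lllqwSwSwS   [S → q]
lllqwSwSwS => lllqwlSwSwSwS   [S → l S w S]
lllqwlSwSwSwS => lllqwlqwSwSwS   [S → q]
lllqwlqwSwSwS => lllqwlqwqwSwS   [S → q]
lllqwlqwqwSwS => lllqwlqwqwqwS   [S → q]
lllqwlqwqwqwS => lllqwlqwqwqwq   [S → q]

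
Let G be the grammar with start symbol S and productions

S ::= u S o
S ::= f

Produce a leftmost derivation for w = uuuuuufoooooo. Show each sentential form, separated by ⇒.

S ⇒ uSo   [S ::= u S o]
uSo ⇒ uuSoo   [S ::= u S o]
uuSoo ⇒ uuuSooo   [S ::= u S o]
uuuSooo ⇒ uuuuSoooo   [S ::= u S o]
uuuuSoooo ⇒ uuuuuSooooo   [S ::= u S o]
uuuuuSooooo ⇒ uuuuuuSoooooo   [S ::= u S o]
uuuuuuSoooooo ⇒ uuuuuufoooooo   [S ::= f]

S ⇒ uSo ⇒ uuSoo ⇒ uuuSooo ⇒ uuuuSoooo ⇒ uuuuuSooooo ⇒ uuuuuuSoooooo ⇒ uuuuuufoooooo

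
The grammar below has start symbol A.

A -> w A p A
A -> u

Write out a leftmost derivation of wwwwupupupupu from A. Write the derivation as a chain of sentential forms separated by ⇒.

A ⇒ wApA ⇒ wwApApA ⇒ wwwApApApA ⇒ wwwwApApApApA ⇒ wwwwupApApApA ⇒ wwwwupupApApA ⇒ wwwwupupupApA ⇒ wwwwupupupupA ⇒ wwwwupupupupu

A ⇒ wApA   [A -> w A p A]
wApA ⇒ wwApApA   [A -> w A p A]
wwApApA ⇒ wwwApApApA   [A -> w A p A]
wwwApApApA ⇒ wwwwApApApApA   [A -> w A p A]
wwwwApApApApA ⇒ wwwwupApApApA   [A -> u]
wwwwupApApApA ⇒ wwwwupupApApA   [A -> u]
wwwwupupApApA ⇒ wwwwupupupApA   [A -> u]
wwwwupupupApA ⇒ wwwwupupupupA   [A -> u]
wwwwupupupupA ⇒ wwwwupupupupu   [A -> u]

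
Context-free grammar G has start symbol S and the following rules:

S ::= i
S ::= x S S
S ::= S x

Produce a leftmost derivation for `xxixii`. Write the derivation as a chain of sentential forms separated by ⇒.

S⇒xSS⇒xxSSS⇒xxSxSS⇒xxixSS⇒xxixiS⇒xxixii

S ⇒ xSS   [S ::= x S S]
xSS ⇒ xxSSS   [S ::= x S S]
xxSSS ⇒ xxSxSS   [S ::= S x]
xxSxSS ⇒ xxixSS   [S ::= i]
xxixSS ⇒ xxixiS   [S ::= i]
xxixiS ⇒ xxixii   [S ::= i]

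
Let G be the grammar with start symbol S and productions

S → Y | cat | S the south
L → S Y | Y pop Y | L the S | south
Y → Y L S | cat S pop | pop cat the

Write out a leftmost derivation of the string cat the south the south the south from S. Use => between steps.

S => S the south => S the south the south => S the south the south the south => cat the south the south the south

S => S the south   [S → S the south]
S the south => S the south the south   [S → S the south]
S the south the south => S the south the south the south   [S → S the south]
S the south the south the south => cat the south the south the south   [S → cat]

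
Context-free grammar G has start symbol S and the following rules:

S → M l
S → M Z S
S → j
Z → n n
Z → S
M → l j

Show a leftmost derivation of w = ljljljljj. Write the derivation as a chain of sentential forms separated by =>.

S => MZS   [S → M Z S]
MZS => ljZS   [M → l j]
ljZS => ljSS   [Z → S]
ljSS => ljMZSS   [S → M Z S]
ljMZSS => ljljZSS   [M → l j]
ljljZSS => ljljSSS   [Z → S]
ljljSSS => ljljMlSS   [S → M l]
ljljMlSS => ljljljlSS   [M → l j]
ljljljlSS => ljljljljS   [S → j]
ljljljljS => ljljljljj   [S → j]

S => MZS => ljZS => ljSS => ljMZSS => ljljZSS => ljljSSS => ljljMlSS => ljljljlSS => ljljljljS => ljljljljj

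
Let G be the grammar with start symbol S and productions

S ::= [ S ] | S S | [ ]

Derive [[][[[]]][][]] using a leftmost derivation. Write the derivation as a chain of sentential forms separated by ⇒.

S ⇒ [S] ⇒ [SS] ⇒ [[]S] ⇒ [[]SS] ⇒ [[]SSS] ⇒ [[][S]SS] ⇒ [[][[S]]SS] ⇒ [[][[[]]]SS] ⇒ [[][[[]]][]S] ⇒ [[][[[]]][][]]

S ⇒ [S]   [S ::= [ S ]]
[S] ⇒ [SS]   [S ::= S S]
[SS] ⇒ [[]S]   [S ::= [ ]]
[[]S] ⇒ [[]SS]   [S ::= S S]
[[]SS] ⇒ [[]SSS]   [S ::= S S]
[[]SSS] ⇒ [[][S]SS]   [S ::= [ S ]]
[[][S]SS] ⇒ [[][[S]]SS]   [S ::= [ S ]]
[[][[S]]SS] ⇒ [[][[[]]]SS]   [S ::= [ ]]
[[][[[]]]SS] ⇒ [[][[[]]][]S]   [S ::= [ ]]
[[][[[]]][]S] ⇒ [[][[[]]][][]]   [S ::= [ ]]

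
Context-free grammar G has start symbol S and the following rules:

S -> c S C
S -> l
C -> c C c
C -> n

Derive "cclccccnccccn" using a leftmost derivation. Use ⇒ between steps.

S ⇒ cSC   [S -> c S C]
cSC ⇒ ccSCC   [S -> c S C]
ccSCC ⇒ cclCC   [S -> l]
cclCC ⇒ cclcCcC   [C -> c C c]
cclcCcC ⇒ cclccCccC   [C -> c C c]
cclccCccC ⇒ cclcccCcccC   [C -> c C c]
cclcccCcccC ⇒ cclccccCccccC   [C -> c C c]
cclccccCccccC ⇒ cclccccnccccC   [C -> n]
cclccccnccccC ⇒ cclccccnccccn   [C -> n]

S ⇒ cSC ⇒ ccSCC ⇒ cclCC ⇒ cclcCcC ⇒ cclccCccC ⇒ cclcccCcccC ⇒ cclccccCccccC ⇒ cclccccnccccC ⇒ cclccccnccccn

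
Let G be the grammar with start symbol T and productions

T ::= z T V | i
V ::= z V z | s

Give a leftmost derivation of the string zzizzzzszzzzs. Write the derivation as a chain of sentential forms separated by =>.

T => zTV   [T ::= z T V]
zTV => zzTVV   [T ::= z T V]
zzTVV => zziVV   [T ::= i]
zziVV => zzizVzV   [V ::= z V z]
zzizVzV => zzizzVzzV   [V ::= z V z]
zzizzVzzV => zzizzzVzzzV   [V ::= z V z]
zzizzzVzzzV => zzizzzzVzzzzV   [V ::= z V z]
zzizzzzVzzzzV => zzizzzzszzzzV   [V ::= s]
zzizzzzszzzzV => zzizzzzszzzzs   [V ::= s]

T => zTV => zzTVV => zziVV => zzizVzV => zzizzVzzV => zzizzzVzzzV => zzizzzzVzzzzV => zzizzzzszzzzV => zzizzzzszzzzs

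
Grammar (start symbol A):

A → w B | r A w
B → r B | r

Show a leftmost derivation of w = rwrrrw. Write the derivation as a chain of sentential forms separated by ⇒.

A ⇒ rAw ⇒ rwBw ⇒ rwrBw ⇒ rwrrBw ⇒ rwrrrw

A ⇒ rAw   [A → r A w]
rAw ⇒ rwBw   [A → w B]
rwBw ⇒ rwrBw   [B → r B]
rwrBw ⇒ rwrrBw   [B → r B]
rwrrBw ⇒ rwrrrw   [B → r]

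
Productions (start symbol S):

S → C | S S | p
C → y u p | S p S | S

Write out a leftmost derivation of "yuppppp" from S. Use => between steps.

S => SS   [S → S S]
SS => CS   [S → C]
CS => SpSS   [C → S p S]
SpSS => SSpSS   [S → S S]
SSpSS => CSpSS   [S → C]
CSpSS => yupSpSS   [C → y u p]
yupSpSS => yupppSS   [S → p]
yupppSS => yuppppS   [S → p]
yuppppS => yuppppp   [S → p]

S => SS => CS => SpSS => SSpSS => CSpSS => yupSpSS => yupppSS => yuppppS => yuppppp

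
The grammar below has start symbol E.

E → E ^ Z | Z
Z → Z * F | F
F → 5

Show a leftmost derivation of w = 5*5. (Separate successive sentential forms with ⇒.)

E ⇒ Z ⇒ Z*F ⇒ F*F ⇒ 5*F ⇒ 5*5

E ⇒ Z   [E → Z]
Z ⇒ Z*F   [Z → Z * F]
Z*F ⇒ F*F   [Z → F]
F*F ⇒ 5*F   [F → 5]
5*F ⇒ 5*5   [F → 5]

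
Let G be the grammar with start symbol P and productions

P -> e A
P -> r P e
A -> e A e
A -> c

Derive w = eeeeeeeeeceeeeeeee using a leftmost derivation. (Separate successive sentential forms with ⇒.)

P ⇒ eA   [P -> e A]
eA ⇒ eeAe   [A -> e A e]
eeAe ⇒ eeeAee   [A -> e A e]
eeeAee ⇒ eeeeAeee   [A -> e A e]
eeeeAeee ⇒ eeeeeAeeee   [A -> e A e]
eeeeeAeeee ⇒ eeeeeeAeeeee   [A -> e A e]
eeeeeeAeeeee ⇒ eeeeeeeAeeeeee   [A -> e A e]
eeeeeeeAeeeeee ⇒ eeeeeeeeAeeeeeee   [A -> e A e]
eeeeeeeeAeeeeeee ⇒ eeeeeeeeeAeeeeeeee   [A -> e A e]
eeeeeeeeeAeeeeeeee ⇒ eeeeeeeeeceeeeeeee   [A -> c]

P ⇒ eA ⇒ eeAe ⇒ eeeAee ⇒ eeeeAeee ⇒ eeeeeAeeee ⇒ eeeeeeAeeeee ⇒ eeeeeeeAeeeeee ⇒ eeeeeeeeAeeeeeee ⇒ eeeeeeeeeAeeeeeeee ⇒ eeeeeeeeeceeeeeeee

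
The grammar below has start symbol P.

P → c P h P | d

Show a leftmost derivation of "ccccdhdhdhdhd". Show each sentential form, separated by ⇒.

P ⇒ cPhP ⇒ ccPhPhP ⇒ cccPhPhPhP ⇒ ccccPhPhPhPhP ⇒ ccccdhPhPhPhP ⇒ ccccdhdhPhPhP ⇒ ccccdhdhdhPhP ⇒ ccccdhdhdhdhP ⇒ ccccdhdhdhdhd

P ⇒ cPhP   [P → c P h P]
cPhP ⇒ ccPhPhP   [P → c P h P]
ccPhPhP ⇒ cccPhPhPhP   [P → c P h P]
cccPhPhPhP ⇒ ccccPhPhPhPhP   [P → c P h P]
ccccPhPhPhPhP ⇒ ccccdhPhPhPhP   [P → d]
ccccdhPhPhPhP ⇒ ccccdhdhPhPhP   [P → d]
ccccdhdhPhPhP ⇒ ccccdhdhdhPhP   [P → d]
ccccdhdhdhPhP ⇒ ccccdhdhdhdhP   [P → d]
ccccdhdhdhdhP ⇒ ccccdhdhdhdhd   [P → d]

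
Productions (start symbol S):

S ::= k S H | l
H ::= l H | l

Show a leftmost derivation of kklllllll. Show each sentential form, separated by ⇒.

S ⇒ kSH   [S ::= k S H]
kSH ⇒ kkSHH   [S ::= k S H]
kkSHH ⇒ kklHH   [S ::= l]
kklHH ⇒ kkllHH   [H ::= l H]
kkllHH ⇒ kklllHH   [H ::= l H]
kklllHH ⇒ kkllllHH   [H ::= l H]
kkllllHH ⇒ kklllllHH   [H ::= l H]
kklllllHH ⇒ kkllllllH   [H ::= l]
kkllllllH ⇒ kklllllll   [H ::= l]

S ⇒ kSH ⇒ kkSHH ⇒ kklHH ⇒ kkllHH ⇒ kklllHH ⇒ kkllllHH ⇒ kklllllHH ⇒ kkllllllH ⇒ kklllllll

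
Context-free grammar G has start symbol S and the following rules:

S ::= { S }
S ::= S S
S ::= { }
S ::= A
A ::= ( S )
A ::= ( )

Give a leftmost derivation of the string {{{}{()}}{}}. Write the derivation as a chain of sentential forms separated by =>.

S=>{S}=>{SS}=>{{S}S}=>{{SS}S}=>{{{}S}S}=>{{{}{S}}S}=>{{{}{A}}S}=>{{{}{()}}S}=>{{{}{()}}{}}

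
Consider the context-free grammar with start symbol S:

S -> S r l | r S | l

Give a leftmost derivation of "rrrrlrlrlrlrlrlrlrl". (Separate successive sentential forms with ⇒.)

S⇒Srl⇒Srlrl⇒rSrlrl⇒rSrlrlrl⇒rrSrlrlrl⇒rrSrlrlrlrl⇒rrSrlrlrlrlrl⇒rrSrlrlrlrlrlrl⇒rrSrlrlrlrlrlrlrl⇒rrrSrlrlrlrlrlrlrl⇒rrrrSrlrlrlrlrlrlrl⇒rrrrlrlrlrlrlrlrlrl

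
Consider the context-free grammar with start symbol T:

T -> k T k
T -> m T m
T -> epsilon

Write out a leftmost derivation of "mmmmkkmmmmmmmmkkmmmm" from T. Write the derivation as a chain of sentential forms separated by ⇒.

T ⇒ mTm ⇒ mmTmm ⇒ mmmTmmm ⇒ mmmmTmmmm ⇒ mmmmkTkmmmm ⇒ mmmmkkTkkmmmm ⇒ mmmmkkmTmkkmmmm ⇒ mmmmkkmmTmmkkmmmm ⇒ mmmmkkmmmTmmmkkmmmm ⇒ mmmmkkmmmmTmmmmkkmmmm ⇒ mmmmkkmmmmmmmmkkmmmm

T ⇒ mTm   [T -> m T m]
mTm ⇒ mmTmm   [T -> m T m]
mmTmm ⇒ mmmTmmm   [T -> m T m]
mmmTmmm ⇒ mmmmTmmmm   [T -> m T m]
mmmmTmmmm ⇒ mmmmkTkmmmm   [T -> k T k]
mmmmkTkmmmm ⇒ mmmmkkTkkmmmm   [T -> k T k]
mmmmkkTkkmmmm ⇒ mmmmkkmTmkkmmmm   [T -> m T m]
mmmmkkmTmkkmmmm ⇒ mmmmkkmmTmmkkmmmm   [T -> m T m]
mmmmkkmmTmmkkmmmm ⇒ mmmmkkmmmTmmmkkmmmm   [T -> m T m]
mmmmkkmmmTmmmkkmmmm ⇒ mmmmkkmmmmTmmmmkkmmmm   [T -> m T m]
mmmmkkmmmmTmmmmkkmmmm ⇒ mmmmkkmmmmmmmmkkmmmm   [T -> epsilon]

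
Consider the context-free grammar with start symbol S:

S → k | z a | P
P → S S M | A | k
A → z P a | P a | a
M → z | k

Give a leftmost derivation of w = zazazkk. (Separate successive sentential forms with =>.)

S => P => SSM => PSM => SSMSM => zaSMSM => zazaMSM => zazazSM => zazazkM => zazazkk

S => P   [S → P]
P => SSM   [P → S S M]
SSM => PSM   [S → P]
PSM => SSMSM   [P → S S M]
SSMSM => zaSMSM   [S → z a]
zaSMSM => zazaMSM   [S → z a]
zazaMSM => zazazSM   [M → z]
zazazSM => zazazkM   [S → k]
zazazkM => zazazkk   [M → k]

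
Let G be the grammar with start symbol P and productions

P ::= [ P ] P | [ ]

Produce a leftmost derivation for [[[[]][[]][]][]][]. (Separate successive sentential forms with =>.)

P => [P]P => [[P]P]P => [[[P]P]P]P => [[[[]]P]P]P => [[[[]][P]P]P]P => [[[[]][[]]P]P]P => [[[[]][[]][]]P]P => [[[[]][[]][]][]]P => [[[[]][[]][]][]][]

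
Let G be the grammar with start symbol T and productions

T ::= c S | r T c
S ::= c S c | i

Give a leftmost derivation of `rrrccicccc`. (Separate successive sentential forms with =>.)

T => rTc => rrTcc => rrrTccc => rrrcSccc => rrrccScccc => rrrccicccc

T => rTc   [T ::= r T c]
rTc => rrTcc   [T ::= r T c]
rrTcc => rrrTccc   [T ::= r T c]
rrrTccc => rrrcSccc   [T ::= c S]
rrrcSccc => rrrccScccc   [S ::= c S c]
rrrccScccc => rrrccicccc   [S ::= i]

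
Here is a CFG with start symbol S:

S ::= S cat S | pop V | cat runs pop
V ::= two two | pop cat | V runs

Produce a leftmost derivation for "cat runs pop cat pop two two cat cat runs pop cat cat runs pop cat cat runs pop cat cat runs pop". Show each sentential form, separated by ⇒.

S ⇒ S cat S   [S ::= S cat S]
S cat S ⇒ S cat S cat S   [S ::= S cat S]
S cat S cat S ⇒ S cat S cat S cat S   [S ::= S cat S]
S cat S cat S cat S ⇒ cat runs pop cat S cat S cat S   [S ::= cat runs pop]
cat runs pop cat S cat S cat S ⇒ cat runs pop cat S cat S cat S cat S   [S ::= S cat S]
cat runs pop cat S cat S cat S cat S ⇒ cat runs pop cat S cat S cat S cat S cat S   [S ::= S cat S]
cat runs pop cat S cat S cat S cat S cat S ⇒ cat runs pop cat pop V cat S cat S cat S cat S   [S ::= pop V]
cat runs pop cat pop V cat S cat S cat S cat S ⇒ cat runs pop cat pop two two cat S cat S cat S cat S   [V ::= two two]
cat runs pop cat pop two two cat S cat S cat S cat S ⇒ cat runs pop cat pop two two cat cat runs pop cat S cat S cat S   [S ::= cat runs pop]
cat runs pop cat pop two two cat cat runs pop cat S cat S cat S ⇒ cat runs pop cat pop two two cat cat runs pop cat cat runs pop cat S cat S   [S ::= cat runs pop]
cat runs pop cat pop two two cat cat runs pop cat cat runs pop cat S cat S ⇒ cat runs pop cat pop two two cat cat runs pop cat cat runs pop cat cat runs pop cat S   [S ::= cat runs pop]
cat runs pop cat pop two two cat cat runs pop cat cat runs pop cat cat runs pop cat S ⇒ cat runs pop cat pop two two cat cat runs pop cat cat runs pop cat cat runs pop cat cat runs pop   [S ::= cat runs pop]

S ⇒ S cat S ⇒ S cat S cat S ⇒ S cat S cat S cat S ⇒ cat runs pop cat S cat S cat S ⇒ cat runs pop cat S cat S cat S cat S ⇒ cat runs pop cat S cat S cat S cat S cat S ⇒ cat runs pop cat pop V cat S cat S cat S cat S ⇒ cat runs pop cat pop two two cat S cat S cat S cat S ⇒ cat runs pop cat pop two two cat cat runs pop cat S cat S cat S ⇒ cat runs pop cat pop two two cat cat runs pop cat cat runs pop cat S cat S ⇒ cat runs pop cat pop two two cat cat runs pop cat cat runs pop cat cat runs pop cat S ⇒ cat runs pop cat pop two two cat cat runs pop cat cat runs pop cat cat runs pop cat cat runs pop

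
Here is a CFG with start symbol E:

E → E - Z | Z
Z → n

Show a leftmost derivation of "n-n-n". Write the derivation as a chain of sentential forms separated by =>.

E=>E-Z=>E-Z-Z=>Z-Z-Z=>n-Z-Z=>n-n-Z=>n-n-n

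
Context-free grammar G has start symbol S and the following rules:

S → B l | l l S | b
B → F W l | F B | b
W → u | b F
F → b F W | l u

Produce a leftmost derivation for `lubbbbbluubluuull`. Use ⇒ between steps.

S⇒Bl⇒FWll⇒luWll⇒lubFll⇒lubbFWll⇒lubbbFWWll⇒lubbbbFWWWll⇒lubbbbbFWWWWll⇒lubbbbbluWWWWll⇒lubbbbbluuWWWll⇒lubbbbbluubFWWll⇒lubbbbbluubluWWll⇒lubbbbbluubluuWll⇒lubbbbbluubluuull

S ⇒ Bl   [S → B l]
Bl ⇒ FWll   [B → F W l]
FWll ⇒ luWll   [F → l u]
luWll ⇒ lubFll   [W → b F]
lubFll ⇒ lubbFWll   [F → b F W]
lubbFWll ⇒ lubbbFWWll   [F → b F W]
lubbbFWWll ⇒ lubbbbFWWWll   [F → b F W]
lubbbbFWWWll ⇒ lubbbbbFWWWWll   [F → b F W]
lubbbbbFWWWWll ⇒ lubbbbbluWWWWll   [F → l u]
lubbbbbluWWWWll ⇒ lubbbbbluuWWWll   [W → u]
lubbbbbluuWWWll ⇒ lubbbbbluubFWWll   [W → b F]
lubbbbbluubFWWll ⇒ lubbbbbluubluWWll   [F → l u]
lubbbbbluubluWWll ⇒ lubbbbbluubluuWll   [W → u]
lubbbbbluubluuWll ⇒ lubbbbbluubluuull   [W → u]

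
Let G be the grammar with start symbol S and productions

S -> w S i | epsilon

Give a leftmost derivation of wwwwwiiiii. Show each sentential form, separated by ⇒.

S ⇒ wSi ⇒ wwSii ⇒ wwwSiii ⇒ wwwwSiiii ⇒ wwwwwSiiiii ⇒ wwwwwiiiii

S ⇒ wSi   [S -> w S i]
wSi ⇒ wwSii   [S -> w S i]
wwSii ⇒ wwwSiii   [S -> w S i]
wwwSiii ⇒ wwwwSiiii   [S -> w S i]
wwwwSiiii ⇒ wwwwwSiiiii   [S -> w S i]
wwwwwSiiiii ⇒ wwwwwiiiii   [S -> epsilon]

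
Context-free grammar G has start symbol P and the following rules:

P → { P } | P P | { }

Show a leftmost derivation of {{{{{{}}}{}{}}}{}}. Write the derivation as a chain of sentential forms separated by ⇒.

P ⇒ {P}   [P → { P }]
{P} ⇒ {PP}   [P → P P]
{PP} ⇒ {{P}P}   [P → { P }]
{{P}P} ⇒ {{{P}}P}   [P → { P }]
{{{P}}P} ⇒ {{{PP}}P}   [P → P P]
{{{PP}}P} ⇒ {{{PPP}}P}   [P → P P]
{{{PPP}}P} ⇒ {{{{P}PP}}P}   [P → { P }]
{{{{P}PP}}P} ⇒ {{{{{P}}PP}}P}   [P → { P }]
{{{{{P}}PP}}P} ⇒ {{{{{{}}}PP}}P}   [P → { }]
{{{{{{}}}PP}}P} ⇒ {{{{{{}}}{}P}}P}   [P → { }]
{{{{{{}}}{}P}}P} ⇒ {{{{{{}}}{}{}}}P}   [P → { }]
{{{{{{}}}{}{}}}P} ⇒ {{{{{{}}}{}{}}}{}}   [P → { }]

P ⇒ {P} ⇒ {PP} ⇒ {{P}P} ⇒ {{{P}}P} ⇒ {{{PP}}P} ⇒ {{{PPP}}P} ⇒ {{{{P}PP}}P} ⇒ {{{{{P}}PP}}P} ⇒ {{{{{{}}}PP}}P} ⇒ {{{{{{}}}{}P}}P} ⇒ {{{{{{}}}{}{}}}P} ⇒ {{{{{{}}}{}{}}}{}}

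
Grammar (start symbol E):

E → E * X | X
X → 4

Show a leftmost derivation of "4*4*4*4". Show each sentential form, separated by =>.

E => E*X => E*X*X => E*X*X*X => X*X*X*X => 4*X*X*X => 4*4*X*X => 4*4*4*X => 4*4*4*4

E => E*X   [E → E * X]
E*X => E*X*X   [E → E * X]
E*X*X => E*X*X*X   [E → E * X]
E*X*X*X => X*X*X*X   [E → X]
X*X*X*X => 4*X*X*X   [X → 4]
4*X*X*X => 4*4*X*X   [X → 4]
4*4*X*X => 4*4*4*X   [X → 4]
4*4*4*X => 4*4*4*4   [X → 4]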